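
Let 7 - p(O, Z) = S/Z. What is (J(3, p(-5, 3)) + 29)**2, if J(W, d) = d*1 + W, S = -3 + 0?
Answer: 1600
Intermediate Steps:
S = -3
p(O, Z) = 7 + 3/Z (p(O, Z) = 7 - (-3)/Z = 7 + 3/Z)
J(W, d) = W + d (J(W, d) = d + W = W + d)
(J(3, p(-5, 3)) + 29)**2 = ((3 + (7 + 3/3)) + 29)**2 = ((3 + (7 + 3*(1/3))) + 29)**2 = ((3 + (7 + 1)) + 29)**2 = ((3 + 8) + 29)**2 = (11 + 29)**2 = 40**2 = 1600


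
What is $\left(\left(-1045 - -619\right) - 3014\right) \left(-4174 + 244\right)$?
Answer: $13519200$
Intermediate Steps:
$\left(\left(-1045 - -619\right) - 3014\right) \left(-4174 + 244\right) = \left(\left(-1045 + 619\right) - 3014\right) \left(-3930\right) = \left(-426 - 3014\right) \left(-3930\right) = \left(-3440\right) \left(-3930\right) = 13519200$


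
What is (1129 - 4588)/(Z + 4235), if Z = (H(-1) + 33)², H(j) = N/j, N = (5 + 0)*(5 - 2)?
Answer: -3459/4559 ≈ -0.75872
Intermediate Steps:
N = 15 (N = 5*3 = 15)
H(j) = 15/j
Z = 324 (Z = (15/(-1) + 33)² = (15*(-1) + 33)² = (-15 + 33)² = 18² = 324)
(1129 - 4588)/(Z + 4235) = (1129 - 4588)/(324 + 4235) = -3459/4559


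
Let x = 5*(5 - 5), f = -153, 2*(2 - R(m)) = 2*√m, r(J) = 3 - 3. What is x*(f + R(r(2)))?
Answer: 0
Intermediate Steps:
r(J) = 0
R(m) = 2 - √m
x = 0 (x = 5*0 = 0)
x*(f + R(r(2))) = 0*(-153 + (2 - √0)) = 0*(-153 + (2 - 1*0)) = 0*(-153 + (2 + 0)) = 0*(-153 + 2) = 0*(-151) = 0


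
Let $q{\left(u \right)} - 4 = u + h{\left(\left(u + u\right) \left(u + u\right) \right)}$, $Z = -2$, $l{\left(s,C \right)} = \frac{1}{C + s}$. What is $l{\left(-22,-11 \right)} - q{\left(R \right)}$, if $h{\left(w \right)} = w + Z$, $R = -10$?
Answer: $- \frac{12937}{33} \approx -392.03$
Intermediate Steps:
$h{\left(w \right)} = -2 + w$ ($h{\left(w \right)} = w - 2 = -2 + w$)
$q{\left(u \right)} = 2 + u + 4 u^{2}$ ($q{\left(u \right)} = 4 + \left(u + \left(-2 + \left(u + u\right) \left(u + u\right)\right)\right) = 4 + \left(u + \left(-2 + 2 u 2 u\right)\right) = 4 + \left(u + \left(-2 + 4 u^{2}\right)\right) = 4 + \left(-2 + u + 4 u^{2}\right) = 2 + u + 4 u^{2}$)
$l{\left(-22,-11 \right)} - q{\left(R \right)} = \frac{1}{-11 - 22} - \left(2 - 10 + 4 \left(-10\right)^{2}\right) = \frac{1}{-33} - \left(2 - 10 + 4 \cdot 100\right) = - \frac{1}{33} - \left(2 - 10 + 400\right) = - \frac{1}{33} - 392 = - \frac{12937}{33}$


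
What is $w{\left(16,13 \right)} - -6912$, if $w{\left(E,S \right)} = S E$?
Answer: $7120$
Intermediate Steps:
$w{\left(E,S \right)} = E S$
$w{\left(16,13 \right)} - -6912 = 16 \cdot 13 - -6912 = 208 + 6912 = 7120$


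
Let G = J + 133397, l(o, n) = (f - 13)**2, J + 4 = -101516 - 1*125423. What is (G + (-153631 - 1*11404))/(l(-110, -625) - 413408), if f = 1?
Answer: 258581/413264 ≈ 0.62570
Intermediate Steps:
J = -226943 (J = -4 + (-101516 - 1*125423) = -4 + (-101516 - 125423) = -4 - 226939 = -226943)
l(o, n) = 144 (l(o, n) = (1 - 13)**2 = (-12)**2 = 144)
G = -93546 (G = -226943 + 133397 = -93546)
(G + (-153631 - 1*11404))/(l(-110, -625) - 413408) = (-93546 + (-153631 - 1*11404))/(144 - 413408) = (-93546 + (-153631 - 11404))/(-413264) = (-93546 - 165035)*(-1/413264) = -258581*(-1/413264) = 258581/413264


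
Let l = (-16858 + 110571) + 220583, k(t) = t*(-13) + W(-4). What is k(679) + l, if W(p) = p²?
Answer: 305485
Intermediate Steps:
k(t) = 16 - 13*t (k(t) = t*(-13) + (-4)² = -13*t + 16 = 16 - 13*t)
l = 314296 (l = 93713 + 220583 = 314296)
k(679) + l = (16 - 13*679) + 314296 = (16 - 8827) + 314296 = -8811 + 314296 = 305485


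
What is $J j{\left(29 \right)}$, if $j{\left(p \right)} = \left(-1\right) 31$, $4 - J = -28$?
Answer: $-992$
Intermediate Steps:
$J = 32$ ($J = 4 - -28 = 4 + 28 = 32$)
$j{\left(p \right)} = -31$
$J j{\left(29 \right)} = 32 \left(-31\right) = -992$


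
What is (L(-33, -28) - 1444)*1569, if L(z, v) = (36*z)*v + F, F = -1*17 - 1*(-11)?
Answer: 49916166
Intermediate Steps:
F = -6 (F = -17 + 11 = -6)
L(z, v) = -6 + 36*v*z (L(z, v) = (36*z)*v - 6 = 36*v*z - 6 = -6 + 36*v*z)
(L(-33, -28) - 1444)*1569 = ((-6 + 36*(-28)*(-33)) - 1444)*1569 = ((-6 + 33264) - 1444)*1569 = (33258 - 1444)*1569 = 31814*1569 = 49916166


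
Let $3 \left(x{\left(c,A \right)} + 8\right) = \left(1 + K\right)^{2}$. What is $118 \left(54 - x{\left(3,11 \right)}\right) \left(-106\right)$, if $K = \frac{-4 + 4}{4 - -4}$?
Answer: $- \frac{2313980}{3} \approx -7.7133 \cdot 10^{5}$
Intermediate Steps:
$K = 0$ ($K = \frac{0}{4 + 4} = \frac{0}{8} = 0 \cdot \frac{1}{8} = 0$)
$x{\left(c,A \right)} = - \frac{23}{3}$ ($x{\left(c,A \right)} = -8 + \frac{\left(1 + 0\right)^{2}}{3} = -8 + \frac{1^{2}}{3} = -8 + \frac{1}{3} \cdot 1 = -8 + \frac{1}{3} = - \frac{23}{3}$)
$118 \left(54 - x{\left(3,11 \right)}\right) \left(-106\right) = 118 \left(54 - - \frac{23}{3}\right) \left(-106\right) = 118 \left(54 + \frac{23}{3}\right) \left(-106\right) = 118 \cdot \frac{185}{3} \left(-106\right) = \frac{21830}{3} \left(-106\right) = - \frac{2313980}{3}$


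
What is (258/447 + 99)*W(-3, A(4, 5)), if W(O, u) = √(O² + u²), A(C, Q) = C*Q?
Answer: 14837*√409/149 ≈ 2013.8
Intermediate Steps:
(258/447 + 99)*W(-3, A(4, 5)) = (258/447 + 99)*√((-3)² + (4*5)²) = (258*(1/447) + 99)*√(9 + 20²) = (86/149 + 99)*√(9 + 400) = 14837*√409/149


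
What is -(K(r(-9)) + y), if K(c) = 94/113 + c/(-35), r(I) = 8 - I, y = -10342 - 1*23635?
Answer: 134377666/3955 ≈ 33977.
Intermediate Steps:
y = -33977 (y = -10342 - 23635 = -33977)
K(c) = 94/113 - c/35 (K(c) = 94*(1/113) + c*(-1/35) = 94/113 - c/35)
-(K(r(-9)) + y) = -((94/113 - (8 - 1*(-9))/35) - 33977) = -((94/113 - (8 + 9)/35) - 33977) = -((94/113 - 1/35*17) - 33977) = -((94/113 - 17/35) - 33977) = -(1369/3955 - 33977) = -1*(-134377666/3955) = 134377666/3955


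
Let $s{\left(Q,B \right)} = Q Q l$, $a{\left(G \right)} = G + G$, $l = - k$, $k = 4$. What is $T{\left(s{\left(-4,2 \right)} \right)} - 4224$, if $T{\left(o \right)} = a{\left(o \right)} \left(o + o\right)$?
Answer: $12160$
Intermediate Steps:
$l = -4$ ($l = \left(-1\right) 4 = -4$)
$a{\left(G \right)} = 2 G$
$s{\left(Q,B \right)} = - 4 Q^{2}$ ($s{\left(Q,B \right)} = Q Q \left(-4\right) = Q \left(- 4 Q\right) = - 4 Q^{2}$)
$T{\left(o \right)} = 4 o^{2}$ ($T{\left(o \right)} = 2 o \left(o + o\right) = 2 o 2 o = 4 o^{2}$)
$T{\left(s{\left(-4,2 \right)} \right)} - 4224 = 4 \left(- 4 \left(-4\right)^{2}\right)^{2} - 4224 = 4 \left(\left(-4\right) 16\right)^{2} - 4224 = 4 \left(-64\right)^{2} - 4224 = 4 \cdot 4096 - 4224 = 16384 - 4224 = 12160$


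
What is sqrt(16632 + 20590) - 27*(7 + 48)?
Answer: -1485 + sqrt(37222) ≈ -1292.1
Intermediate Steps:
sqrt(16632 + 20590) - 27*(7 + 48) = sqrt(37222) - 27*55 = sqrt(37222) - 1*1485 = sqrt(37222) - 1485 = -1485 + sqrt(37222)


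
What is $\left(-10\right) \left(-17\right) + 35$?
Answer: $205$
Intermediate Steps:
$\left(-10\right) \left(-17\right) + 35 = 170 + 35 = 205$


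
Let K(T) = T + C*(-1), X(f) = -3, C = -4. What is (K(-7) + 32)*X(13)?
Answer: -87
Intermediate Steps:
K(T) = 4 + T (K(T) = T - 4*(-1) = T + 4 = 4 + T)
(K(-7) + 32)*X(13) = ((4 - 7) + 32)*(-3) = (-3 + 32)*(-3) = 29*(-3) = -87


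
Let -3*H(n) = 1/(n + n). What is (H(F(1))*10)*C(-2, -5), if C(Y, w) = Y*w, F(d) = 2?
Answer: -25/3 ≈ -8.3333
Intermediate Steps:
H(n) = -1/(6*n) (H(n) = -1/(3*(n + n)) = -1/(2*n)/3 = -1/(6*n))
(H(F(1))*10)*C(-2, -5) = (-⅙/2*10)*(-2*(-5)) = (-⅙*½*10)*10 = -1/12*10*10 = -⅚*10 = -25/3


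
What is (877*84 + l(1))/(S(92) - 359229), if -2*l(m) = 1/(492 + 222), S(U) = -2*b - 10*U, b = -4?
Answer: -105197903/514281348 ≈ -0.20455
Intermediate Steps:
S(U) = 8 - 10*U (S(U) = -2*(-4) - 10*U = 8 - 10*U)
l(m) = -1/1428 (l(m) = -1/(2*(492 + 222)) = -½/714 = -½*1/714 = -1/1428)
(877*84 + l(1))/(S(92) - 359229) = (877*84 - 1/1428)/((8 - 10*92) - 359229) = (73668 - 1/1428)/((8 - 920) - 359229) = 105197903/(1428*(-912 - 359229)) = (105197903/1428)/(-360141) = (105197903/1428)*(-1/360141) = -105197903/514281348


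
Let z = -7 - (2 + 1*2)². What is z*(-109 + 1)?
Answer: 2484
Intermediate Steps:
z = -23 (z = -7 - (2 + 2)² = -7 - 1*4² = -7 - 1*16 = -7 - 16 = -23)
z*(-109 + 1) = -23*(-109 + 1) = -23*(-108) = 2484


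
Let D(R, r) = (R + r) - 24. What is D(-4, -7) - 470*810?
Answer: -380735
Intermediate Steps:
D(R, r) = -24 + R + r
D(-4, -7) - 470*810 = (-24 - 4 - 7) - 470*810 = -35 - 380700 = -380735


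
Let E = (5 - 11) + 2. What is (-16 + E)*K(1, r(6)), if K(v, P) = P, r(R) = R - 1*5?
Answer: -20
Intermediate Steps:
r(R) = -5 + R (r(R) = R - 5 = -5 + R)
E = -4 (E = -6 + 2 = -4)
(-16 + E)*K(1, r(6)) = (-16 - 4)*(-5 + 6) = -20*1 = -20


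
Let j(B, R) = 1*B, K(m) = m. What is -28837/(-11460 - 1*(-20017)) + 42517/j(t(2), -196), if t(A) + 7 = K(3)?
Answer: -363933317/34228 ≈ -10633.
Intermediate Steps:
t(A) = -4 (t(A) = -7 + 3 = -4)
j(B, R) = B
-28837/(-11460 - 1*(-20017)) + 42517/j(t(2), -196) = -28837/(-11460 - 1*(-20017)) + 42517/(-4) = -28837/(-11460 + 20017) + 42517*(-¼) = -28837/8557 - 42517/4 = -363933317/34228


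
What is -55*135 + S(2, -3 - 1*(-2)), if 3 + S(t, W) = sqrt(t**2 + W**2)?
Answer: -7428 + sqrt(5) ≈ -7425.8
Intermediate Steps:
S(t, W) = -3 + sqrt(W**2 + t**2) (S(t, W) = -3 + sqrt(t**2 + W**2) = -3 + sqrt(W**2 + t**2))
-55*135 + S(2, -3 - 1*(-2)) = -55*135 + (-3 + sqrt((-3 - 1*(-2))**2 + 2**2)) = -7425 + (-3 + sqrt((-3 + 2)**2 + 4)) = -7425 + (-3 + sqrt((-1)**2 + 4)) = -7425 + (-3 + sqrt(1 + 4)) = -7425 + (-3 + sqrt(5)) = -7428 + sqrt(5)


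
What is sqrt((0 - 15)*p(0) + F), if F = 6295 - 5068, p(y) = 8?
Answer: 3*sqrt(123) ≈ 33.272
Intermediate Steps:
F = 1227
sqrt((0 - 15)*p(0) + F) = sqrt((0 - 15)*8 + 1227) = sqrt(-15*8 + 1227) = sqrt(-120 + 1227) = sqrt(1107) = 3*sqrt(123)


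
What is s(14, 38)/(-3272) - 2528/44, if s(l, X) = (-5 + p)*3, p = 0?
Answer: -2067739/35992 ≈ -57.450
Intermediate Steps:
s(l, X) = -15 (s(l, X) = (-5 + 0)*3 = -5*3 = -15)
s(14, 38)/(-3272) - 2528/44 = -15/(-3272) - 2528/44 = -15*(-1/3272) - 2528*1/44 = 15/3272 - 632/11 = -2067739/35992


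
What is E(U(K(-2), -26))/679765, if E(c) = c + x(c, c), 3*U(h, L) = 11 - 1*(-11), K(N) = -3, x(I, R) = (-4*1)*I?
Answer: -22/679765 ≈ -3.2364e-5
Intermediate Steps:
x(I, R) = -4*I
U(h, L) = 22/3 (U(h, L) = (11 - 1*(-11))/3 = (11 + 11)/3 = (⅓)*22 = 22/3)
E(c) = -3*c (E(c) = c - 4*c = -3*c)
E(U(K(-2), -26))/679765 = -3*22/3/679765 = -22*1/679765 = -22/679765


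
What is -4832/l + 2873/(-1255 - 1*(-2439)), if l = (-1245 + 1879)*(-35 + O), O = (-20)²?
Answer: 329559921/136994720 ≈ 2.4056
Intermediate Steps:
O = 400
l = 231410 (l = (-1245 + 1879)*(-35 + 400) = 634*365 = 231410)
-4832/l + 2873/(-1255 - 1*(-2439)) = -4832/231410 + 2873/(-1255 - 1*(-2439)) = -4832*1/231410 + 2873/(-1255 + 2439) = -2416/115705 + 2873/1184 = 329559921/136994720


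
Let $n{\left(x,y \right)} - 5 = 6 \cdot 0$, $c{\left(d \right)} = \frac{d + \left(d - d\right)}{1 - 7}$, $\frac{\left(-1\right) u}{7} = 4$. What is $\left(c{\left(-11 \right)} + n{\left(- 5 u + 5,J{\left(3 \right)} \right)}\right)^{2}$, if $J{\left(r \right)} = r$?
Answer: $\frac{1681}{36} \approx 46.694$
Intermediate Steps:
$u = -28$ ($u = \left(-7\right) 4 = -28$)
$c{\left(d \right)} = - \frac{d}{6}$ ($c{\left(d \right)} = \frac{d + 0}{-6} = d \left(- \frac{1}{6}\right) = - \frac{d}{6}$)
$n{\left(x,y \right)} = 5$ ($n{\left(x,y \right)} = 5 + 6 \cdot 0 = 5 + 0 = 5$)
$\left(c{\left(-11 \right)} + n{\left(- 5 u + 5,J{\left(3 \right)} \right)}\right)^{2} = \left(\left(- \frac{1}{6}\right) \left(-11\right) + 5\right)^{2} = \left(\frac{11}{6} + 5\right)^{2} = \left(\frac{41}{6}\right)^{2} = \frac{1681}{36}$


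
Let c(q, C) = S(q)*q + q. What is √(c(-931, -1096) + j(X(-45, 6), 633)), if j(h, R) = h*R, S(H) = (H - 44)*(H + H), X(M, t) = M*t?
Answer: I*√1690355791 ≈ 41114.0*I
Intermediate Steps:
S(H) = 2*H*(-44 + H) (S(H) = (-44 + H)*(2*H) = 2*H*(-44 + H))
j(h, R) = R*h
c(q, C) = q + 2*q²*(-44 + q) (c(q, C) = (2*q*(-44 + q))*q + q = 2*q²*(-44 + q) + q = q + 2*q²*(-44 + q))
√(c(-931, -1096) + j(X(-45, 6), 633)) = √(-931*(1 + 2*(-931)*(-44 - 931)) + 633*(-45*6)) = √(-931*(1 + 2*(-931)*(-975)) + 633*(-270)) = √(-931*(1 + 1815450) - 170910) = √(-931*1815451 - 170910) = √(-1690184881 - 170910) = √(-1690355791) = I*√1690355791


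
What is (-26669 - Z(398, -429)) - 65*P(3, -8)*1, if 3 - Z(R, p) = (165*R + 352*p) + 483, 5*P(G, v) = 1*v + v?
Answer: -111319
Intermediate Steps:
P(G, v) = 2*v/5 (P(G, v) = (1*v + v)/5 = (v + v)/5 = (2*v)/5 = 2*v/5)
Z(R, p) = -480 - 352*p - 165*R (Z(R, p) = 3 - ((165*R + 352*p) + 483) = 3 - (483 + 165*R + 352*p) = 3 + (-483 - 352*p - 165*R) = -480 - 352*p - 165*R)
(-26669 - Z(398, -429)) - 65*P(3, -8)*1 = (-26669 - (-480 - 352*(-429) - 165*398)) - 26*(-8)*1 = (-26669 - (-480 + 151008 - 65670)) - 65*(-16/5)*1 = (-26669 - 1*84858) + 208*1 = (-26669 - 84858) + 208 = -111527 + 208 = -111319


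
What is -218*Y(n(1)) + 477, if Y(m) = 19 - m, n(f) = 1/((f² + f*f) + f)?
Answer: -10777/3 ≈ -3592.3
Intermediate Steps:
n(f) = 1/(f + 2*f²) (n(f) = 1/((f² + f²) + f) = 1/(2*f² + f) = 1/(f + 2*f²))
-218*Y(n(1)) + 477 = -218*(19 - 1/(1*(1 + 2*1))) + 477 = -218*(19 - 1/(1 + 2)) + 477 = -218*(19 - 1/3) + 477 = -218*(19 - 1*⅓) + 477 = -218*(19 - ⅓) + 477 = -218*56/3 + 477 = -12208/3 + 477 = -10777/3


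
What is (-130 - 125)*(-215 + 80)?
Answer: 34425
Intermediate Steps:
(-130 - 125)*(-215 + 80) = -255*(-135) = 34425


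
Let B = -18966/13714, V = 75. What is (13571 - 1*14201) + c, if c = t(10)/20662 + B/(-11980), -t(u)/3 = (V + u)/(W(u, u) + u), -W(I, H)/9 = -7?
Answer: -39029840420250321/61952122378180 ≈ -630.00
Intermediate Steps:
W(I, H) = 63 (W(I, H) = -9*(-7) = 63)
t(u) = -3*(75 + u)/(63 + u)
B = -9483/6857 (B = -18966*1/13714 = -9483/6857 ≈ -1.3830)
c = -3321996921/61952122378180 (c = (3*(-75 - 1*10)/(63 + 10))/20662 - 9483/6857/(-11980) = (3*(-75 - 10)/73)*(1/20662) - 9483/6857*(-1/11980) = (3*(1/73)*(-85))*(1/20662) + 9483/82146860 = -255/73*1/20662 + 9483/82146860 = -255/1508326 + 9483/82146860 = -3321996921/61952122378180 ≈ -5.3622e-5)
(13571 - 1*14201) + c = (13571 - 1*14201) - 3321996921/61952122378180 = (13571 - 14201) - 3321996921/61952122378180 = -630 - 3321996921/61952122378180 = -39029840420250321/61952122378180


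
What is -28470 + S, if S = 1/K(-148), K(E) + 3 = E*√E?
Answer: (-8427120*√37 + 85411*I)/(-3*I + 296*√37) ≈ -28470.0 + 0.00055537*I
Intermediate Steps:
K(E) = -3 + E^(3/2) (K(E) = -3 + E*√E = -3 + E^(3/2))
S = 1/(-3 - 296*I*√37) (S = 1/(-3 + (-148)^(3/2)) = 1/(-3 - 296*I*√37) ≈ -9.25e-7 + 0.0005554*I)
-28470 + S = -28470 + I/(-3*I + 296*√37)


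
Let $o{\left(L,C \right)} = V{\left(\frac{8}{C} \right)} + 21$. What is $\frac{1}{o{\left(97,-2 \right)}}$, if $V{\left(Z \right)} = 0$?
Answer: $\frac{1}{21} \approx 0.047619$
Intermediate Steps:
$o{\left(L,C \right)} = 21$ ($o{\left(L,C \right)} = 0 + 21 = 21$)
$\frac{1}{o{\left(97,-2 \right)}} = \frac{1}{21}$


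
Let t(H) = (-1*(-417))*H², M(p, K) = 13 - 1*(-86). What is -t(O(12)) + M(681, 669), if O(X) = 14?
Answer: -81633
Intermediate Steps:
M(p, K) = 99 (M(p, K) = 13 + 86 = 99)
t(H) = 417*H²
-t(O(12)) + M(681, 669) = -417*14² + 99 = -417*196 + 99 = -1*81732 + 99 = -81732 + 99 = -81633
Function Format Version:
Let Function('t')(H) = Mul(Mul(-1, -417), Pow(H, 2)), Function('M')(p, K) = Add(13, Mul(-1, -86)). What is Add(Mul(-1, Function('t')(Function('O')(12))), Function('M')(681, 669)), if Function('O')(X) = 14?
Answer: -81633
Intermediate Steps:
Function('M')(p, K) = 99 (Function('M')(p, K) = Add(13, 86) = 99)
Function('t')(H) = Mul(417, Pow(H, 2))
Add(Mul(-1, Function('t')(Function('O')(12))), Function('M')(681, 669)) = Add(Mul(-1, Mul(417, Pow(14, 2))), 99) = Add(Mul(-1, Mul(417, 196)), 99) = Add(Mul(-1, 81732), 99) = Add(-81732, 99) = -81633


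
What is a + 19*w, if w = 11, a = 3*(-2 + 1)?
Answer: 206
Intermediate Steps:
a = -3 (a = 3*(-1) = -3)
a + 19*w = -3 + 19*11 = -3 + 209 = 206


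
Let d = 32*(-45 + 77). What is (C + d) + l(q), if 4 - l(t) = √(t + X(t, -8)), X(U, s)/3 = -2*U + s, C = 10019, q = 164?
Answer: 11047 - 2*I*√211 ≈ 11047.0 - 29.052*I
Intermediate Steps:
X(U, s) = -6*U + 3*s (X(U, s) = 3*(-2*U + s) = 3*(s - 2*U) = -6*U + 3*s)
d = 1024 (d = 32*32 = 1024)
l(t) = 4 - √(-24 - 5*t) (l(t) = 4 - √(t + (-6*t + 3*(-8))) = 4 - √(t + (-6*t - 24)) = 4 - √(t + (-24 - 6*t)) = 4 - √(-24 - 5*t))
(C + d) + l(q) = (10019 + 1024) + (4 - √(-24 - 5*164)) = 11043 + (4 - √(-24 - 820)) = 11043 + (4 - √(-844)) = 11043 + (4 - 2*I*√211) = 11047 - 2*I*√211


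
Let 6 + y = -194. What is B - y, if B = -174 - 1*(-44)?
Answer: 70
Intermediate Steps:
B = -130 (B = -174 + 44 = -130)
y = -200 (y = -6 - 194 = -200)
B - y = -130 - 1*(-200) = -130 + 200 = 70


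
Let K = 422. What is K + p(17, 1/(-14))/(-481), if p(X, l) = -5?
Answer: 202987/481 ≈ 422.01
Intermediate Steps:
K + p(17, 1/(-14))/(-481) = 422 - 5/(-481) = 422 - 5*(-1/481) = 422 + 5/481 = 202987/481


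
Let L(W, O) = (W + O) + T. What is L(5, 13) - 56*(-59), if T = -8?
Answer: 3314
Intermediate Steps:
L(W, O) = -8 + O + W (L(W, O) = (W + O) - 8 = (O + W) - 8 = -8 + O + W)
L(5, 13) - 56*(-59) = (-8 + 13 + 5) - 56*(-59) = 10 + 3304 = 3314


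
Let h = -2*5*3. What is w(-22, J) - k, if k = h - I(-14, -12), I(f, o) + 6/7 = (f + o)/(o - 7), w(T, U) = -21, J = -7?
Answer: 1265/133 ≈ 9.5113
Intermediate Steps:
h = -30 (h = -10*3 = -30)
I(f, o) = -6/7 + (f + o)/(-7 + o) (I(f, o) = -6/7 + (f + o)/(o - 7) = -6/7 + (f + o)/(-7 + o))
k = -4058/133 (k = -30 - (6 - 14 + (1/7)*(-12))/(-7 - 12) = -30 - (6 - 14 - 12/7)/(-19) = -30 - (-1)*(-68)/(19*7) = -30 - 1*68/133 = -30 - 68/133 = -4058/133 ≈ -30.511)
w(-22, J) - k = -21 - 1*(-4058/133) = -21 + 4058/133 = 1265/133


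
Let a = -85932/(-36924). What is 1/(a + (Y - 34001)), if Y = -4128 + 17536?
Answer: -3077/63357500 ≈ -4.8566e-5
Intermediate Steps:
Y = 13408
a = 7161/3077 (a = -85932*(-1/36924) = 7161/3077 ≈ 2.3273)
1/(a + (Y - 34001)) = 1/(7161/3077 + (13408 - 34001)) = 1/(7161/3077 - 20593) = 1/(-63357500/3077) = -3077/63357500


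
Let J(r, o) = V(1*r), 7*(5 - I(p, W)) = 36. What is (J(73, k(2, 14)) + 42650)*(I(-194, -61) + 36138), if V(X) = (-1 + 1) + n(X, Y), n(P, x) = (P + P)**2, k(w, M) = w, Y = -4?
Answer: 2311594170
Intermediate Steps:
I(p, W) = -1/7 (I(p, W) = 5 - 1/7*36 = 5 - 36/7 = -1/7)
n(P, x) = 4*P**2 (n(P, x) = (2*P)**2 = 4*P**2)
V(X) = 4*X**2 (V(X) = (-1 + 1) + 4*X**2 = 0 + 4*X**2 = 4*X**2)
J(r, o) = 4*r**2 (J(r, o) = 4*(1*r)**2 = 4*r**2)
(J(73, k(2, 14)) + 42650)*(I(-194, -61) + 36138) = (4*73**2 + 42650)*(-1/7 + 36138) = (4*5329 + 42650)*(252965/7) = (21316 + 42650)*(252965/7) = 63966*(252965/7) = 2311594170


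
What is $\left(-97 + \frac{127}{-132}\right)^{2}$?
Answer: $\frac{167210761}{17424} \approx 9596.6$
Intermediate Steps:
$\left(-97 + \frac{127}{-132}\right)^{2} = \left(-97 + 127 \left(- \frac{1}{132}\right)\right)^{2} = \left(-97 - \frac{127}{132}\right)^{2} = \left(- \frac{12931}{132}\right)^{2} = \frac{167210761}{17424}$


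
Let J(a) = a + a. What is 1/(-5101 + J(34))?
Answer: -1/5033 ≈ -0.00019869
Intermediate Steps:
J(a) = 2*a
1/(-5101 + J(34)) = 1/(-5101 + 2*34) = 1/(-5101 + 68) = 1/(-5033) = -1/5033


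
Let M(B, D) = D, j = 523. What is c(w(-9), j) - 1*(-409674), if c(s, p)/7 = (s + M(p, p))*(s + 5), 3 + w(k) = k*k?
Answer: 758855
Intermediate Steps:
w(k) = -3 + k² (w(k) = -3 + k*k = -3 + k²)
c(s, p) = 7*(5 + s)*(p + s) (c(s, p) = 7*((s + p)*(s + 5)) = 7*((p + s)*(5 + s)) = 7*((5 + s)*(p + s)) = 7*(5 + s)*(p + s))
c(w(-9), j) - 1*(-409674) = (7*(-3 + (-9)²)² + 35*523 + 35*(-3 + (-9)²) + 7*523*(-3 + (-9)²)) - 1*(-409674) = (7*(-3 + 81)² + 18305 + 35*(-3 + 81) + 7*523*(-3 + 81)) + 409674 = (7*78² + 18305 + 35*78 + 7*523*78) + 409674 = (7*6084 + 18305 + 2730 + 285558) + 409674 = (42588 + 18305 + 2730 + 285558) + 409674 = 349181 + 409674 = 758855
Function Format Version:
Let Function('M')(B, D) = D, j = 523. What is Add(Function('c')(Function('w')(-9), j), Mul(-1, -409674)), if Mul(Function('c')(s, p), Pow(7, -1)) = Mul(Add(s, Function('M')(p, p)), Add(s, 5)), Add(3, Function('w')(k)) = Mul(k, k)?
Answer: 758855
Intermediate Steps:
Function('w')(k) = Add(-3, Pow(k, 2)) (Function('w')(k) = Add(-3, Mul(k, k)) = Add(-3, Pow(k, 2)))
Function('c')(s, p) = Mul(7, Add(5, s), Add(p, s)) (Function('c')(s, p) = Mul(7, Mul(Add(s, p), Add(s, 5))) = Mul(7, Mul(Add(p, s), Add(5, s))) = Mul(7, Mul(Add(5, s), Add(p, s))) = Mul(7, Add(5, s), Add(p, s)))
Add(Function('c')(Function('w')(-9), j), Mul(-1, -409674)) = Add(Add(Mul(7, Pow(Add(-3, Pow(-9, 2)), 2)), Mul(35, 523), Mul(35, Add(-3, Pow(-9, 2))), Mul(7, 523, Add(-3, Pow(-9, 2)))), Mul(-1, -409674)) = Add(Add(Mul(7, Pow(Add(-3, 81), 2)), 18305, Mul(35, Add(-3, 81)), Mul(7, 523, Add(-3, 81))), 409674) = Add(Add(Mul(7, Pow(78, 2)), 18305, Mul(35, 78), Mul(7, 523, 78)), 409674) = Add(Add(Mul(7, 6084), 18305, 2730, 285558), 409674) = Add(Add(42588, 18305, 2730, 285558), 409674) = Add(349181, 409674) = 758855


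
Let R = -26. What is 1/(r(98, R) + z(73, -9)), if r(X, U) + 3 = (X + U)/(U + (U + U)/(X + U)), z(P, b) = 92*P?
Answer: 481/3227657 ≈ 0.00014902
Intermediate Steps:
r(X, U) = -3 + (U + X)/(U + 2*U/(U + X)) (r(X, U) = -3 + (X + U)/(U + (U + U)/(X + U)) = -3 + (U + X)/(U + (2*U)/(U + X)) = -3 + (U + X)/(U + 2*U/(U + X)))
1/(r(98, R) + z(73, -9)) = 1/((98**2 - 6*(-26) - 2*(-26)**2 - 1*(-26)*98)/((-26)*(2 - 26 + 98)) + 92*73) = 1/(-1/26*(9604 + 156 - 2*676 + 2548)/74 + 6716) = 1/(-1/26*1/74*(9604 + 156 - 1352 + 2548) + 6716) = 1/(-1/26*1/74*10956 + 6716) = 1/(-2739/481 + 6716) = 1/(3227657/481) = 481/3227657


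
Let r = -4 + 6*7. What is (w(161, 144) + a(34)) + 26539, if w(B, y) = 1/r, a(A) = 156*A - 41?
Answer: 1208477/38 ≈ 31802.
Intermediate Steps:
a(A) = -41 + 156*A
r = 38 (r = -4 + 42 = 38)
w(B, y) = 1/38
(w(161, 144) + a(34)) + 26539 = (1/38 + (-41 + 156*34)) + 26539 = (1/38 + (-41 + 5304)) + 26539 = (1/38 + 5263) + 26539 = 199995/38 + 26539 = 1208477/38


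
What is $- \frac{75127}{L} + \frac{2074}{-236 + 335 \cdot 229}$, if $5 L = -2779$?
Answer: $\frac{28733952811}{212535141} \approx 135.2$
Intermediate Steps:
$L = - \frac{2779}{5}$ ($L = \frac{1}{5} \left(-2779\right) = - \frac{2779}{5} \approx -555.8$)
$- \frac{75127}{L} + \frac{2074}{-236 + 335 \cdot 229} = - \frac{75127}{- \frac{2779}{5}} + \frac{2074}{-236 + 335 \cdot 229} = \left(-75127\right) \left(- \frac{5}{2779}\right) + \frac{2074}{-236 + 76715} = \frac{375635}{2779} + \frac{2074}{76479} = \frac{28733952811}{212535141}$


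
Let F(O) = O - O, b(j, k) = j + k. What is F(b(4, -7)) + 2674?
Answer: 2674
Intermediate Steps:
F(O) = 0
F(b(4, -7)) + 2674 = 0 + 2674 = 2674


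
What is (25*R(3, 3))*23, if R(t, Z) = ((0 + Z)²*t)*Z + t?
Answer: 48300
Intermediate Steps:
R(t, Z) = t + t*Z³ (R(t, Z) = (Z²*t)*Z + t = (t*Z²)*Z + t = t*Z³ + t = t + t*Z³)
(25*R(3, 3))*23 = (25*(3*(1 + 3³)))*23 = (25*(3*(1 + 27)))*23 = (25*(3*28))*23 = (25*84)*23 = 2100*23 = 48300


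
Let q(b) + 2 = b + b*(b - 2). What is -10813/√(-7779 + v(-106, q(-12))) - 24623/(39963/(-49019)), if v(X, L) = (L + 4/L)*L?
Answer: 1206994837/39963 - 10813*√15941/15941 ≈ 30117.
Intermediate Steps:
q(b) = -2 + b + b*(-2 + b) (q(b) = -2 + (b + b*(b - 2)) = -2 + (b + b*(-2 + b)) = -2 + b + b*(-2 + b))
v(X, L) = L*(L + 4/L)
-10813/√(-7779 + v(-106, q(-12))) - 24623/(39963/(-49019)) = -10813/√(-7779 + (4 + (-2 + (-12)² - 1*(-12))²)) - 24623/(39963/(-49019)) = -10813/√(-7779 + (4 + (-2 + 144 + 12)²)) - 24623/(39963*(-1/49019)) = -10813/√(-7779 + (4 + 154²)) - 24623/(-39963/49019) = -10813/√(-7779 + (4 + 23716)) - 24623*(-49019/39963) = -10813/√(-7779 + 23720) + 1206994837/39963 = -10813*√15941/15941 + 1206994837/39963 = 1206994837/39963 - 10813*√15941/15941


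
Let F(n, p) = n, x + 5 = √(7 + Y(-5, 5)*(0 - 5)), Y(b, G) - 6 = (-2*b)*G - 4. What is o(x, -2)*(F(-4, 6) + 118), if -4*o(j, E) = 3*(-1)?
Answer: 171/2 ≈ 85.500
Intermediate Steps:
Y(b, G) = 2 - 2*G*b (Y(b, G) = 6 + ((-2*b)*G - 4) = 6 + (-2*G*b - 4) = 6 + (-4 - 2*G*b) = 2 - 2*G*b)
x = -5 + I*√253 (x = -5 + √(7 + (2 - 2*5*(-5))*(0 - 5)) = -5 + √(7 + (2 + 50)*(-5)) = -5 + √(7 + 52*(-5)) = -5 + √(7 - 260) = -5 + √(-253) = -5 + I*√253 ≈ -5.0 + 15.906*I)
o(j, E) = ¾ (o(j, E) = -3*(-1)/4 = -¼*(-3) = ¾)
o(x, -2)*(F(-4, 6) + 118) = 3*(-4 + 118)/4 = (¾)*114 = 171/2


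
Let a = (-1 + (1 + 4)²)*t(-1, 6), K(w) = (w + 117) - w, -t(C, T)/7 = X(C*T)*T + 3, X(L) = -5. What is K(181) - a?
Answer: -4419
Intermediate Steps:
t(C, T) = -21 + 35*T (t(C, T) = -7*(-5*T + 3) = -7*(3 - 5*T) = -21 + 35*T)
K(w) = 117 (K(w) = (117 + w) - w = 117)
a = 4536 (a = (-1 + (1 + 4)²)*(-21 + 35*6) = (-1 + 5²)*(-21 + 210) = (-1 + 25)*189 = 24*189 = 4536)
K(181) - a = 117 - 1*4536 = 117 - 4536 = -4419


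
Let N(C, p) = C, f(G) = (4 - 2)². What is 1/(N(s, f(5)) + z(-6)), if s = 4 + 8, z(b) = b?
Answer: ⅙ ≈ 0.16667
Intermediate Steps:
f(G) = 4 (f(G) = 2² = 4)
s = 12
1/(N(s, f(5)) + z(-6)) = 1/(12 - 6) = 1/6 = ⅙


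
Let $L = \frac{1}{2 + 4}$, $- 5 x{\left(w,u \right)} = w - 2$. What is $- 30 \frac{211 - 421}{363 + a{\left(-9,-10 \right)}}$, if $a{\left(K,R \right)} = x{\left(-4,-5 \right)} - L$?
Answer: $\frac{189000}{10921} \approx 17.306$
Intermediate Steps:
$x{\left(w,u \right)} = \frac{2}{5} - \frac{w}{5}$ ($x{\left(w,u \right)} = - \frac{w - 2}{5} = - \frac{-2 + w}{5} = \frac{2}{5} - \frac{w}{5}$)
$L = \frac{1}{6} \approx 0.16667$
$a{\left(K,R \right)} = \frac{31}{30}$ ($a{\left(K,R \right)} = \left(\frac{2}{5} - - \frac{4}{5}\right) - \frac{1}{6} = \left(\frac{2}{5} + \frac{4}{5}\right) - \frac{1}{6} = \frac{6}{5} - \frac{1}{6} = \frac{31}{30}$)
$- 30 \frac{211 - 421}{363 + a{\left(-9,-10 \right)}} = - 30 \frac{211 - 421}{363 + \frac{31}{30}} = - 30 \left(- \frac{210}{\frac{10921}{30}}\right) = - 30 \left(\left(-210\right) \frac{30}{10921}\right) = \left(-30\right) \left(- \frac{6300}{10921}\right) = \frac{189000}{10921}$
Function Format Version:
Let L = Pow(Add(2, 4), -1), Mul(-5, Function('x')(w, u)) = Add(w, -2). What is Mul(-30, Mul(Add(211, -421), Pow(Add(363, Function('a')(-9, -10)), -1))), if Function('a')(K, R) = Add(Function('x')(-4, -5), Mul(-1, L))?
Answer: Rational(189000, 10921) ≈ 17.306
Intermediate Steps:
Function('x')(w, u) = Add(Rational(2, 5), Mul(Rational(-1, 5), w)) (Function('x')(w, u) = Mul(Rational(-1, 5), Add(w, -2)) = Mul(Rational(-1, 5), Add(-2, w)) = Add(Rational(2, 5), Mul(Rational(-1, 5), w)))
L = Rational(1, 6) (L = Pow(6, -1) = Rational(1, 6) ≈ 0.16667)
Function('a')(K, R) = Rational(31, 30) (Function('a')(K, R) = Add(Add(Rational(2, 5), Mul(Rational(-1, 5), -4)), Mul(-1, Rational(1, 6))) = Add(Add(Rational(2, 5), Rational(4, 5)), Rational(-1, 6)) = Add(Rational(6, 5), Rational(-1, 6)) = Rational(31, 30))
Mul(-30, Mul(Add(211, -421), Pow(Add(363, Function('a')(-9, -10)), -1))) = Mul(-30, Mul(Add(211, -421), Pow(Add(363, Rational(31, 30)), -1))) = Mul(-30, Mul(-210, Pow(Rational(10921, 30), -1))) = Mul(-30, Mul(-210, Rational(30, 10921))) = Mul(-30, Rational(-6300, 10921)) = Rational(189000, 10921)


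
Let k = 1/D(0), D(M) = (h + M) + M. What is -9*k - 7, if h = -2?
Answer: -5/2 ≈ -2.5000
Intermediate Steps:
D(M) = -2 + 2*M (D(M) = (-2 + M) + M = -2 + 2*M)
k = -½ (k = 1/(-2 + 2*0) = 1/(-2 + 0) = 1/(-2) = -½ ≈ -0.50000)
-9*k - 7 = -9*(-½) - 7 = 9/2 - 7 = -5/2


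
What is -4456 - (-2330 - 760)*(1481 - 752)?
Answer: 2248154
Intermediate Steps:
-4456 - (-2330 - 760)*(1481 - 752) = -4456 - (-3090)*729 = -4456 - 1*(-2252610) = -4456 + 2252610 = 2248154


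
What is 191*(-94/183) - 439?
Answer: -98291/183 ≈ -537.11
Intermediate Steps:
191*(-94/183) - 439 = -17954/183 - 439 = -98291/183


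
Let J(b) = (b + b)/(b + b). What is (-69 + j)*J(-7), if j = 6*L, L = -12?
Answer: -141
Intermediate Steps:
J(b) = 1 (J(b) = (2*b)/((2*b)) = (2*b)*(1/(2*b)) = 1)
j = -72 (j = 6*(-12) = -72)
(-69 + j)*J(-7) = (-69 - 72)*1 = -141*1 = -141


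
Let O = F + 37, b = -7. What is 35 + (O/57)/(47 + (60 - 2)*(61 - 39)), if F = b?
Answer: 879805/25137 ≈ 35.000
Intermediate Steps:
F = -7
O = 30 (O = -7 + 37 = 30)
35 + (O/57)/(47 + (60 - 2)*(61 - 39)) = 35 + (30/57)/(47 + (60 - 2)*(61 - 39)) = 35 + (30*(1/57))/(47 + 58*22) = 35 + 10/(19*(47 + 1276)) = 35 + (10/19)/1323 = 35 + (10/19)*(1/1323) = 35 + 10/25137 = 879805/25137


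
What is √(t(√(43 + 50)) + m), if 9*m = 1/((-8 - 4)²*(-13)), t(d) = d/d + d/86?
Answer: √(404951339 + 4709016*√93)/20124 ≈ 1.0546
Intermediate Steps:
t(d) = 1 + d/86 (t(d) = 1 + d*(1/86) = 1 + d/86)
m = -1/16848 (m = 1/(9*(((-8 - 4)²*(-13)))) = 1/(9*(((-12)²*(-13)))) = 1/(9*((144*(-13)))) = (⅑)/(-1872) = (⅑)*(-1/1872) = -1/16848 ≈ -5.9354e-5)
√(t(√(43 + 50)) + m) = √((1 + √(43 + 50)/86) - 1/16848) = √((1 + √93/86) - 1/16848) = √(16847/16848 + √93/86)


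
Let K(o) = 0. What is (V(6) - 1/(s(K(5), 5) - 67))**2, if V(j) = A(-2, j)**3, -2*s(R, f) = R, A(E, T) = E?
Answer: 286225/4489 ≈ 63.761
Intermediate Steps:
s(R, f) = -R/2
V(j) = -8 (V(j) = (-2)**3 = -8)
(V(6) - 1/(s(K(5), 5) - 67))**2 = (-8 - 1/(-1/2*0 - 67))**2 = (-8 - 1/(0 - 67))**2 = (-8 - 1/(-67))**2 = (-8 - 1*(-1/67))**2 = (-8 + 1/67)**2 = (-535/67)**2 = 286225/4489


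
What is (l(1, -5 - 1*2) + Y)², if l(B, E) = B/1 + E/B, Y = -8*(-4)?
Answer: 676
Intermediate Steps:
Y = 32
l(B, E) = B + E/B (l(B, E) = B*1 + E/B = B + E/B)
(l(1, -5 - 1*2) + Y)² = ((1 + (-5 - 1*2)/1) + 32)² = ((1 + (-5 - 2)*1) + 32)² = ((1 - 7*1) + 32)² = ((1 - 7) + 32)² = (-6 + 32)² = 26² = 676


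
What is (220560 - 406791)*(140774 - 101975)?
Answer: -7225576569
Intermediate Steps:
(220560 - 406791)*(140774 - 101975) = -186231*38799 = -7225576569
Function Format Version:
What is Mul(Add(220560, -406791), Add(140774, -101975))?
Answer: -7225576569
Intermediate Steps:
Mul(Add(220560, -406791), Add(140774, -101975)) = Mul(-186231, 38799) = -7225576569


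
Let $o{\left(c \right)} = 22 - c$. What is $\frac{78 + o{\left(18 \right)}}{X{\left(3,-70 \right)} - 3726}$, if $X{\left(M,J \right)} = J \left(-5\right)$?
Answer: $- \frac{41}{1688} \approx -0.024289$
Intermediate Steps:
$X{\left(M,J \right)} = - 5 J$
$\frac{78 + o{\left(18 \right)}}{X{\left(3,-70 \right)} - 3726} = \frac{78 + \left(22 - 18\right)}{\left(-5\right) \left(-70\right) - 3726} = \frac{78 + \left(22 - 18\right)}{350 - 3726} = \frac{78 + 4}{-3376} = 82 \left(- \frac{1}{3376}\right) = - \frac{41}{1688}$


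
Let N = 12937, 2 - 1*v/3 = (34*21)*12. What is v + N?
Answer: -12761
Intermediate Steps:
v = -25698 (v = 6 - 3*34*21*12 = 6 - 2142*12 = 6 - 3*8568 = 6 - 25704 = -25698)
v + N = -25698 + 12937 = -12761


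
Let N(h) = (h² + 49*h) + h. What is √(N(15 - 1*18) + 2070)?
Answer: √1929 ≈ 43.920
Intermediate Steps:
N(h) = h² + 50*h
√(N(15 - 1*18) + 2070) = √((15 - 1*18)*(50 + (15 - 1*18)) + 2070) = √((15 - 18)*(50 + (15 - 18)) + 2070) = √(-3*(50 - 3) + 2070) = √(-3*47 + 2070) = √(-141 + 2070) = √1929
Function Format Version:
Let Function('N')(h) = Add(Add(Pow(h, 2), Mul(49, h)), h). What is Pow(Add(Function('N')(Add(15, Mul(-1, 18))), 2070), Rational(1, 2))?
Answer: Pow(1929, Rational(1, 2)) ≈ 43.920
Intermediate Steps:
Function('N')(h) = Add(Pow(h, 2), Mul(50, h))
Pow(Add(Function('N')(Add(15, Mul(-1, 18))), 2070), Rational(1, 2)) = Pow(Add(Mul(Add(15, Mul(-1, 18)), Add(50, Add(15, Mul(-1, 18)))), 2070), Rational(1, 2)) = Pow(Add(Mul(Add(15, -18), Add(50, Add(15, -18))), 2070), Rational(1, 2)) = Pow(Add(Mul(-3, Add(50, -3)), 2070), Rational(1, 2)) = Pow(Add(Mul(-3, 47), 2070), Rational(1, 2)) = Pow(Add(-141, 2070), Rational(1, 2)) = Pow(1929, Rational(1, 2))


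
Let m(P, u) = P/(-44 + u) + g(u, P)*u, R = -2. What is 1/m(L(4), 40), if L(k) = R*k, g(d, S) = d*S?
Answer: -1/12798 ≈ -7.8137e-5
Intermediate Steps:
g(d, S) = S*d
L(k) = -2*k
m(P, u) = P*u**2 + P/(-44 + u) (m(P, u) = P/(-44 + u) + (P*u)*u = P/(-44 + u) + P*u**2 = P*u**2 + P/(-44 + u))
1/m(L(4), 40) = 1/((-2*4)*(1 + 40**3 - 44*40**2)/(-44 + 40)) = 1/(-8*(1 + 64000 - 44*1600)/(-4)) = 1/(-8*(-1/4)*(1 + 64000 - 70400)) = 1/(-8*(-1/4)*(-6399)) = 1/(-12798) = -1/12798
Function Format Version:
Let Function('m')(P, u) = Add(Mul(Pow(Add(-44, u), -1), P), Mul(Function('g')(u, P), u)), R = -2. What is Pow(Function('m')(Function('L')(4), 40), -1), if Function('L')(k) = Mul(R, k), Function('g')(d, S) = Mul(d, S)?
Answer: Rational(-1, 12798) ≈ -7.8137e-5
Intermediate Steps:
Function('g')(d, S) = Mul(S, d)
Function('L')(k) = Mul(-2, k)
Function('m')(P, u) = Add(Mul(P, Pow(u, 2)), Mul(P, Pow(Add(-44, u), -1))) (Function('m')(P, u) = Add(Mul(Pow(Add(-44, u), -1), P), Mul(Mul(P, u), u)) = Add(Mul(P, Pow(Add(-44, u), -1)), Mul(P, Pow(u, 2))) = Add(Mul(P, Pow(u, 2)), Mul(P, Pow(Add(-44, u), -1))))
Pow(Function('m')(Function('L')(4), 40), -1) = Pow(Mul(Mul(-2, 4), Pow(Add(-44, 40), -1), Add(1, Pow(40, 3), Mul(-44, Pow(40, 2)))), -1) = Pow(Mul(-8, Pow(-4, -1), Add(1, 64000, Mul(-44, 1600))), -1) = Pow(Mul(-8, Rational(-1, 4), Add(1, 64000, -70400)), -1) = Pow(Mul(-8, Rational(-1, 4), -6399), -1) = Pow(-12798, -1) = Rational(-1, 12798)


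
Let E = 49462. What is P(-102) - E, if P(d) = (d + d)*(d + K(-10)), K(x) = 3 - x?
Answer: -31306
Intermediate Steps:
P(d) = 2*d*(13 + d) (P(d) = (d + d)*(d + (3 - 1*(-10))) = (2*d)*(d + (3 + 10)) = (2*d)*(d + 13) = (2*d)*(13 + d) = 2*d*(13 + d))
P(-102) - E = 2*(-102)*(13 - 102) - 1*49462 = 2*(-102)*(-89) - 49462 = 18156 - 49462 = -31306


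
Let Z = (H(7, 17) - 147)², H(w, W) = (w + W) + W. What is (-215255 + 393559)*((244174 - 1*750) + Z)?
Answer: 45406896640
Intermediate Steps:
H(w, W) = w + 2*W (H(w, W) = (W + w) + W = w + 2*W)
Z = 11236 (Z = ((7 + 2*17) - 147)² = ((7 + 34) - 147)² = (41 - 147)² = (-106)² = 11236)
(-215255 + 393559)*((244174 - 1*750) + Z) = (-215255 + 393559)*((244174 - 1*750) + 11236) = 178304*((244174 - 750) + 11236) = 178304*(243424 + 11236) = 178304*254660 = 45406896640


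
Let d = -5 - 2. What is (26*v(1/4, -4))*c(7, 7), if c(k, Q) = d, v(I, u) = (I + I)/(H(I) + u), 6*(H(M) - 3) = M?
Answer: 2184/23 ≈ 94.957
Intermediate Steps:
H(M) = 3 + M/6
d = -7
v(I, u) = 2*I/(3 + u + I/6) (v(I, u) = (I + I)/((3 + I/6) + u) = (2*I)/(3 + u + I/6) = 2*I/(3 + u + I/6))
c(k, Q) = -7
(26*v(1/4, -4))*c(7, 7) = (26*(12/(4*(18 + 1/4 + 6*(-4)))))*(-7) = (26*(12*(1/4)/(18 + 1/4 - 24)))*(-7) = (26*(12*(1/4)/(-23/4)))*(-7) = (26*(12*(1/4)*(-4/23)))*(-7) = (26*(-12/23))*(-7) = -312/23*(-7) = 2184/23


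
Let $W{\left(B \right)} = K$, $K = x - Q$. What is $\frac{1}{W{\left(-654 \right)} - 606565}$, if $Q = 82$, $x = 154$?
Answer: $- \frac{1}{606493} \approx -1.6488 \cdot 10^{-6}$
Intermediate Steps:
$K = 72$ ($K = 154 - 82 = 72$)
$W{\left(B \right)} = 72$
$\frac{1}{W{\left(-654 \right)} - 606565} = \frac{1}{72 - 606565} = \frac{1}{-606493} = - \frac{1}{606493}$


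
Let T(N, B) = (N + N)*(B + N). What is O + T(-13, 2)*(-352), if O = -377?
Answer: -101049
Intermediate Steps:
T(N, B) = 2*N*(B + N) (T(N, B) = (2*N)*(B + N) = 2*N*(B + N))
O + T(-13, 2)*(-352) = -377 + (2*(-13)*(2 - 13))*(-352) = -377 + (2*(-13)*(-11))*(-352) = -377 + 286*(-352) = -377 - 100672 = -101049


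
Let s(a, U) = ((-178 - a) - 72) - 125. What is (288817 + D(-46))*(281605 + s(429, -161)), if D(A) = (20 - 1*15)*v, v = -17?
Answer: 81076234332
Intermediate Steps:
s(a, U) = -375 - a (s(a, U) = (-250 - a) - 125 = -375 - a)
D(A) = -85 (D(A) = (20 - 1*15)*(-17) = (20 - 15)*(-17) = 5*(-17) = -85)
(288817 + D(-46))*(281605 + s(429, -161)) = (288817 - 85)*(281605 + (-375 - 1*429)) = 288732*(281605 + (-375 - 429)) = 288732*(281605 - 804) = 288732*280801 = 81076234332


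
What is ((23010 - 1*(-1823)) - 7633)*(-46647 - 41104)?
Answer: -1509317200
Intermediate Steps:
((23010 - 1*(-1823)) - 7633)*(-46647 - 41104) = ((23010 + 1823) - 7633)*(-87751) = (24833 - 7633)*(-87751) = 17200*(-87751) = -1509317200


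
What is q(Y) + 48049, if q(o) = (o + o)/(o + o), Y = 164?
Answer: 48050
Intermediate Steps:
q(o) = 1 (q(o) = (2*o)/((2*o)) = (2*o)*(1/(2*o)) = 1)
q(Y) + 48049 = 1 + 48049 = 48050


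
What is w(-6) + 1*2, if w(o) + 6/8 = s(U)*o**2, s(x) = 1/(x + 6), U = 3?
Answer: 21/4 ≈ 5.2500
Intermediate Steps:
s(x) = 1/(6 + x)
w(o) = -3/4 + o**2/9 (w(o) = -3/4 + o**2/(6 + 3) = -3/4 + o**2/9)
w(-6) + 1*2 = (-3/4 + (1/9)*(-6)**2) + 1*2 = (-3/4 + (1/9)*36) + 2 = (-3/4 + 4) + 2 = 13/4 + 2 = 21/4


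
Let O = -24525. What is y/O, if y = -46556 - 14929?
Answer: 4099/1635 ≈ 2.5070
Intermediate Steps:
y = -61485
y/O = -61485/(-24525) = -61485*(-1/24525) = 4099/1635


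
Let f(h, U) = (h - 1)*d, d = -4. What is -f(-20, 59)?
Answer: -84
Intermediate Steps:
f(h, U) = 4 - 4*h (f(h, U) = (h - 1)*(-4) = (-1 + h)*(-4) = 4 - 4*h)
-f(-20, 59) = -(4 - 4*(-20)) = -(4 + 80) = -1*84 = -84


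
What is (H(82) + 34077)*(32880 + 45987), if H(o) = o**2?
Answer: 3217852467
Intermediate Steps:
(H(82) + 34077)*(32880 + 45987) = (82**2 + 34077)*(32880 + 45987) = (6724 + 34077)*78867 = 40801*78867 = 3217852467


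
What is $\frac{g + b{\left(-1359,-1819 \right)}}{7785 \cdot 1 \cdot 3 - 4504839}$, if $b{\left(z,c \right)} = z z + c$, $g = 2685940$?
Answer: $- \frac{107881}{106702} \approx -1.011$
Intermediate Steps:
$b{\left(z,c \right)} = c + z^{2}$ ($b{\left(z,c \right)} = z^{2} + c = c + z^{2}$)
$\frac{g + b{\left(-1359,-1819 \right)}}{7785 \cdot 1 \cdot 3 - 4504839} = \frac{2685940 - \left(1819 - \left(-1359\right)^{2}\right)}{7785 \cdot 1 \cdot 3 - 4504839} = \frac{2685940 + \left(-1819 + 1846881\right)}{7785 \cdot 3 - 4504839} = \frac{2685940 + 1845062}{23355 - 4504839} = \frac{4531002}{-4481484} = 4531002 \left(- \frac{1}{4481484}\right) = - \frac{107881}{106702}$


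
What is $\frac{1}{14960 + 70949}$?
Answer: $\frac{1}{85909} \approx 1.164 \cdot 10^{-5}$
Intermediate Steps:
$\frac{1}{14960 + 70949} = \frac{1}{85909}$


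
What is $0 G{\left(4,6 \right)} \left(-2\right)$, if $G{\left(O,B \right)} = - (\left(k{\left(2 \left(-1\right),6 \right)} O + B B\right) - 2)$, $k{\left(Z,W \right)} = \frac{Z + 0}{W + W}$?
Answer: $0$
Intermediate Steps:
$k{\left(Z,W \right)} = \frac{Z}{2 W}$
$G{\left(O,B \right)} = 2 - B^{2} + \frac{O}{6}$ ($G{\left(O,B \right)} = - (\left(\frac{2 \left(-1\right)}{2 \cdot 6} O + B B\right) - 2) = - (\left(\frac{1}{2} \left(-2\right) \frac{1}{6} O + B^{2}\right) - 2) = - (\left(- \frac{O}{6} + B^{2}\right) - 2) = - (\left(B^{2} - \frac{O}{6}\right) - 2) = - (-2 + B^{2} - \frac{O}{6}) = 2 - B^{2} + \frac{O}{6}$)
$0 G{\left(4,6 \right)} \left(-2\right) = 0 \left(2 - 6^{2} + \frac{1}{6} \cdot 4\right) \left(-2\right) = 0 \left(2 - 36 + \frac{2}{3}\right) \left(-2\right) = 0 \left(- \frac{100}{3}\right) \left(-2\right) = 0 \left(-2\right) = 0$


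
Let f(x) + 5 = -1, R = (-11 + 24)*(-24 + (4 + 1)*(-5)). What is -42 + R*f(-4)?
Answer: 3780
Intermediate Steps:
R = -637 (R = 13*(-24 + 5*(-5)) = 13*(-24 - 25) = 13*(-49) = -637)
f(x) = -6 (f(x) = -5 - 1 = -6)
-42 + R*f(-4) = -42 - 637*(-6) = -42 + 3822 = 3780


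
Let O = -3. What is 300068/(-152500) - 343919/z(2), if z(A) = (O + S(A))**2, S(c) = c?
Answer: -13111986892/38125 ≈ -3.4392e+5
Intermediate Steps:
z(A) = (-3 + A)**2
300068/(-152500) - 343919/z(2) = 300068/(-152500) - 343919/(-3 + 2)**2 = 300068*(-1/152500) - 343919/((-1)**2) = -75017/38125 - 343919/1 = -75017/38125 - 343919*1 = -75017/38125 - 343919 = -13111986892/38125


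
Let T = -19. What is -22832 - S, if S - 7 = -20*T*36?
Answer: -36519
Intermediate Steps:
S = 13687 (S = 7 - 20*(-19)*36 = 7 + 380*36 = 7 + 13680 = 13687)
-22832 - S = -22832 - 1*13687 = -22832 - 13687 = -36519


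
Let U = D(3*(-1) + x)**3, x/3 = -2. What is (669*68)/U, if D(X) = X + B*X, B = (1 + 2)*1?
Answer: -3791/3888 ≈ -0.97505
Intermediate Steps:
x = -6 (x = 3*(-2) = -6)
B = 3 (B = 3*1 = 3)
D(X) = 4*X (D(X) = X + 3*X = 4*X)
U = -46656 (U = (4*(3*(-1) - 6))**3 = (4*(-3 - 6))**3 = (4*(-9))**3 = (-36)**3 = -46656)
(669*68)/U = (669*68)/(-46656) = 45492*(-1/46656) = -3791/3888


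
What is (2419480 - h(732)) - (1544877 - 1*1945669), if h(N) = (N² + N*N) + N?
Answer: 1747892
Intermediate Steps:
h(N) = N + 2*N² (h(N) = (N² + N²) + N = 2*N² + N = N + 2*N²)
(2419480 - h(732)) - (1544877 - 1*1945669) = (2419480 - 732*(1 + 2*732)) - (1544877 - 1*1945669) = (2419480 - 732*(1 + 1464)) - (1544877 - 1945669) = (2419480 - 732*1465) - 1*(-400792) = (2419480 - 1*1072380) + 400792 = (2419480 - 1072380) + 400792 = 1347100 + 400792 = 1747892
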